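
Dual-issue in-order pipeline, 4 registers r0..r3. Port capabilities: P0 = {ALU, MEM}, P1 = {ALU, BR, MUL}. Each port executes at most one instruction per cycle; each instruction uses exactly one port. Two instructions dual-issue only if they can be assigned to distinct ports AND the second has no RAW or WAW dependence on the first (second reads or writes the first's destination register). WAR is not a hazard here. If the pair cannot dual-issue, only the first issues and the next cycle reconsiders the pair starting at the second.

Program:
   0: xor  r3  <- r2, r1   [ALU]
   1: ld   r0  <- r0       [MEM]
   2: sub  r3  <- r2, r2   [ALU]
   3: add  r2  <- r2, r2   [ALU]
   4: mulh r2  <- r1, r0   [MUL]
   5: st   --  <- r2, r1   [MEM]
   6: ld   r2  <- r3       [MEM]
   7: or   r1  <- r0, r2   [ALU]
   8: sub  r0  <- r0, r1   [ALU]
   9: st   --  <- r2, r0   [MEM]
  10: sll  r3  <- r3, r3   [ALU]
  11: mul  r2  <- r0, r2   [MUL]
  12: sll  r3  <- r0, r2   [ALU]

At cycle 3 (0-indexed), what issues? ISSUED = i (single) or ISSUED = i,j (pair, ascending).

[0] i0/i1  xor.ALU;ld.MEM  -- 2-wide
[1] i2/i3  sub.ALU;add.ALU  -- 2-wide
[2] i4  mulh.MUL  -- RAW r2
[3] i5  st.MEM  -- no-port MEM/MEM
[4] i6  ld.MEM  -- RAW r2
[5] i7  or.ALU  -- RAW r1
[6] i8  sub.ALU  -- RAW r0
[7] i9/i10  st.MEM;sll.ALU  -- 2-wide
[8] i11  mul.MUL  -- RAW r2
[9] i12  sll.ALU  -- tail

ISSUED = 5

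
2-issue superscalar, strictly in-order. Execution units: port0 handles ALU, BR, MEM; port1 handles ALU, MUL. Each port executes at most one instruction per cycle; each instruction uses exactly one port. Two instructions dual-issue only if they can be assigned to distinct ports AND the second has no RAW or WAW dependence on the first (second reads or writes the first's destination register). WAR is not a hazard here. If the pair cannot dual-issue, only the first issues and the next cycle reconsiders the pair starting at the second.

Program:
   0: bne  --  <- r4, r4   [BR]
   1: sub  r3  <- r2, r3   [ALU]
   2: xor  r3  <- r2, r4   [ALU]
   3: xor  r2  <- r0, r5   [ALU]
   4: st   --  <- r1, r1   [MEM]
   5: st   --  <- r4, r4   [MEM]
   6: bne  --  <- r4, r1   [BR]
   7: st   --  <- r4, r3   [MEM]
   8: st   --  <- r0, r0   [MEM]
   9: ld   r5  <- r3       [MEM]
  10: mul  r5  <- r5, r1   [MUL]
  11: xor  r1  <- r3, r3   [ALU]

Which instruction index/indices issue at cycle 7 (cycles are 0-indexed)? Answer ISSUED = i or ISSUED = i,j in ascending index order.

t=0 i0&i1:bne.BR sub.ALU ; pair
t=1 i2&i3:xor.ALU xor.ALU ; pair
t=2 i4:st.MEM ; no-port MEM/MEM
t=3 i5:st.MEM ; no-port MEM/BR
t=4 i6:bne.BR ; no-port BR/MEM
t=5 i7:st.MEM ; no-port MEM/MEM
t=6 i8:st.MEM ; no-port MEM/MEM
t=7 i9:ld.MEM ; RAW+WAW r5
t=8 i10&i11:mul.MUL xor.ALU ; pair

ISSUED = 9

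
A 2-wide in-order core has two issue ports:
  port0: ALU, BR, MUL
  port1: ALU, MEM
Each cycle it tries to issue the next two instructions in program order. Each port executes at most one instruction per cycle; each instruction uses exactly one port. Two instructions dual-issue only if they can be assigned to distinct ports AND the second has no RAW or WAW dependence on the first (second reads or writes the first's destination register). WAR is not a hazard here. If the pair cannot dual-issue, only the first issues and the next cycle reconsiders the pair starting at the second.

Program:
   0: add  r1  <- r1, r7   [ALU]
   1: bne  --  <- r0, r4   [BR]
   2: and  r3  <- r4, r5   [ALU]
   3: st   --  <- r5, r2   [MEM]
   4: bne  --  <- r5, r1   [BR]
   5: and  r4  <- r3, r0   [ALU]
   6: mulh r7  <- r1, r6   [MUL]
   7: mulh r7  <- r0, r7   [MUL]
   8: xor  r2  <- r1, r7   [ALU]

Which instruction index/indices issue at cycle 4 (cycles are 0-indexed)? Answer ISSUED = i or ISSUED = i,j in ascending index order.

c0: i0/i1 add.ALU bne.BR  pair
c1: i2/i3 and.ALU st.MEM  pair
c2: i4/i5 bne.BR and.ALU  pair
c3: i6 mulh.MUL  no-port MUL/MUL
c4: i7 mulh.MUL  RAW r7
c5: i8 xor.ALU  tail

ISSUED = 7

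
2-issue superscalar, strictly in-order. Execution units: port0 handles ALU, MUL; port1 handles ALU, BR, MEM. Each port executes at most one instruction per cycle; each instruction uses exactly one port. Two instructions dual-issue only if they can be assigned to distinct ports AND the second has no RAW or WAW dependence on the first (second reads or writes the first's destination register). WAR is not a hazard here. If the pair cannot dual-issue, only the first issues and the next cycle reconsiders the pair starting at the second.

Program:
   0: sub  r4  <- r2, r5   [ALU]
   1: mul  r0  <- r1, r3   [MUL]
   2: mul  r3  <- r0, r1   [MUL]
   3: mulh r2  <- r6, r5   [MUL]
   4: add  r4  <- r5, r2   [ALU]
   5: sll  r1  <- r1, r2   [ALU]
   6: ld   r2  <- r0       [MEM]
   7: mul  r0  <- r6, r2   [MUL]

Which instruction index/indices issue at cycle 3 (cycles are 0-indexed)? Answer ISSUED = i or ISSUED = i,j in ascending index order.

0. sub.ALU/mul.MUL @i0,i1  | pair
1. mul.MUL @i2  | no-port MUL/MUL
2. mulh.MUL @i3  | RAW r2
3. add.ALU/sll.ALU @i4,i5  | pair
4. ld.MEM @i6  | RAW r2
5. mul.MUL @i7  | tail

ISSUED = 4,5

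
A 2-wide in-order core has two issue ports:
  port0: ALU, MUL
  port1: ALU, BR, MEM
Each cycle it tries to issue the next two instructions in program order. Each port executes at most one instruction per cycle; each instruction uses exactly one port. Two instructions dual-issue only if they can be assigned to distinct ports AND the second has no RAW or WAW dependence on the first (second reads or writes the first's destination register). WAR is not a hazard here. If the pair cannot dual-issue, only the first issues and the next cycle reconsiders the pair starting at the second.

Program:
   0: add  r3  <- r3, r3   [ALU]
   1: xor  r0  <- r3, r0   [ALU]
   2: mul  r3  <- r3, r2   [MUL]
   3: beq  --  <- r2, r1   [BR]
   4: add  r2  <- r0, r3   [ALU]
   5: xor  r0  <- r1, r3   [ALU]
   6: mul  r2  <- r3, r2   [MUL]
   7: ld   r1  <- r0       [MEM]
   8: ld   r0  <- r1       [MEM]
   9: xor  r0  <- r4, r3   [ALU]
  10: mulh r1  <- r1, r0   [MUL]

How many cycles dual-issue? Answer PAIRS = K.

PAIRS = 3

  cy0 -> i0 (add) RAW r3
  cy1 -> i1&i2 (xor mul) 2-wide
  cy2 -> i3&i4 (beq add) 2-wide
  cy3 -> i5&i6 (xor mul) 2-wide
  cy4 -> i7 (ld) no-port MEM/MEM
  cy5 -> i8 (ld) WAW r0
  cy6 -> i9 (xor) RAW r0
  cy7 -> i10 (mulh) tail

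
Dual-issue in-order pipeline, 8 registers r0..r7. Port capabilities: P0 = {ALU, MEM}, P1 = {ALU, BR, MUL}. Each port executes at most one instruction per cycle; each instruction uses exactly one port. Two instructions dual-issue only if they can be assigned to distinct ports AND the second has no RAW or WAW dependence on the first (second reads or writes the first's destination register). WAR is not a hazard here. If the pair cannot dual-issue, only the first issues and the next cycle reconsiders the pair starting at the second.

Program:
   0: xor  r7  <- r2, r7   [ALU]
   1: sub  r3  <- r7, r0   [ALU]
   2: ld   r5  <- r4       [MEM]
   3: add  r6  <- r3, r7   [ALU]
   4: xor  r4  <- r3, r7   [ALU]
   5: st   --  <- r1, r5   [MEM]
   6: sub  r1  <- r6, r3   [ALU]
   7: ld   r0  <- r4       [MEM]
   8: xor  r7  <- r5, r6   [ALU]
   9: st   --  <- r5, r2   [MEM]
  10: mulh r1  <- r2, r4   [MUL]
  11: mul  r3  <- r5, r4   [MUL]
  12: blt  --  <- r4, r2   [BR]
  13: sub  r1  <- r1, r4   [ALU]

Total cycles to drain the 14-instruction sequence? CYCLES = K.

c0: i0 xor.ALU  RAW r7
c1: i1,i2 sub.ALU+ld.MEM  pair
c2: i3,i4 add.ALU+xor.ALU  pair
c3: i5,i6 st.MEM+sub.ALU  pair
c4: i7,i8 ld.MEM+xor.ALU  pair
c5: i9,i10 st.MEM+mulh.MUL  pair
c6: i11 mul.MUL  no-port MUL/BR
c7: i12,i13 blt.BR+sub.ALU  pair

CYCLES = 8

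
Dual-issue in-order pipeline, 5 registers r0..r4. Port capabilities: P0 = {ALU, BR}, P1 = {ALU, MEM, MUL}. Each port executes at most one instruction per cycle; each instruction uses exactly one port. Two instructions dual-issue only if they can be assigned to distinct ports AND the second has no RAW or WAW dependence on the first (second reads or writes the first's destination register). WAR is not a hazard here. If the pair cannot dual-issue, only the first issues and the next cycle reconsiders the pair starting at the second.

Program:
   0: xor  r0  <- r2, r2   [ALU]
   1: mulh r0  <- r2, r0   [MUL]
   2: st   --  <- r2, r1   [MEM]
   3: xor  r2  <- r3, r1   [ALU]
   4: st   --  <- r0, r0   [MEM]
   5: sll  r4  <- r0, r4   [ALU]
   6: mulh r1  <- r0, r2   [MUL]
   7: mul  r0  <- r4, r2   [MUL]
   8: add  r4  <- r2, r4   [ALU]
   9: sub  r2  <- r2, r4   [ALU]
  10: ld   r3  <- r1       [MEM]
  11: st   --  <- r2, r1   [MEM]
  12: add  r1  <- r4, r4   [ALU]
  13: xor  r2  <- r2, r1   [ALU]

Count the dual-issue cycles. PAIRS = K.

#0 head=0: xor i0 RAW+WAW r0
#1 head=1: mulh i1 no-port MUL/MEM
#2 head=2: st xor i2+i3 pair
#3 head=4: st sll i4+i5 pair
#4 head=6: mulh i6 no-port MUL/MUL
#5 head=7: mul add i7+i8 pair
#6 head=9: sub ld i9+i10 pair
#7 head=11: st add i11+i12 pair
#8 head=13: xor i13 tail

PAIRS = 5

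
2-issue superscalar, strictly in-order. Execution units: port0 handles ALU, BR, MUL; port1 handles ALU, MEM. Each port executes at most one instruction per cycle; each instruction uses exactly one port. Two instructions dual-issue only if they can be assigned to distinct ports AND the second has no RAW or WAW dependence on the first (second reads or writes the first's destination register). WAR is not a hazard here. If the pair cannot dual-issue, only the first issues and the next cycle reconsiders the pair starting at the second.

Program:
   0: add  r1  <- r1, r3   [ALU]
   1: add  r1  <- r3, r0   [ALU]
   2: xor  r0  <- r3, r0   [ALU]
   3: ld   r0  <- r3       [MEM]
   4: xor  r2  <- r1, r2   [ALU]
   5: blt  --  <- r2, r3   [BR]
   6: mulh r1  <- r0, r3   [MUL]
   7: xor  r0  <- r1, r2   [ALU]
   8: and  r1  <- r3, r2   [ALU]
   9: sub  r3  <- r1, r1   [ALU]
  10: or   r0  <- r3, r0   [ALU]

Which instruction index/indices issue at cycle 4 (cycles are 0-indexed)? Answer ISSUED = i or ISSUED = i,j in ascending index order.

[0] i0  add.ALU  -- WAW r1
[1] i1+i2  add.ALU xor.ALU  -- 2-wide
[2] i3+i4  ld.MEM xor.ALU  -- 2-wide
[3] i5  blt.BR  -- no-port BR/MUL
[4] i6  mulh.MUL  -- RAW r1
[5] i7+i8  xor.ALU and.ALU  -- 2-wide
[6] i9  sub.ALU  -- RAW r3
[7] i10  or.ALU  -- tail

ISSUED = 6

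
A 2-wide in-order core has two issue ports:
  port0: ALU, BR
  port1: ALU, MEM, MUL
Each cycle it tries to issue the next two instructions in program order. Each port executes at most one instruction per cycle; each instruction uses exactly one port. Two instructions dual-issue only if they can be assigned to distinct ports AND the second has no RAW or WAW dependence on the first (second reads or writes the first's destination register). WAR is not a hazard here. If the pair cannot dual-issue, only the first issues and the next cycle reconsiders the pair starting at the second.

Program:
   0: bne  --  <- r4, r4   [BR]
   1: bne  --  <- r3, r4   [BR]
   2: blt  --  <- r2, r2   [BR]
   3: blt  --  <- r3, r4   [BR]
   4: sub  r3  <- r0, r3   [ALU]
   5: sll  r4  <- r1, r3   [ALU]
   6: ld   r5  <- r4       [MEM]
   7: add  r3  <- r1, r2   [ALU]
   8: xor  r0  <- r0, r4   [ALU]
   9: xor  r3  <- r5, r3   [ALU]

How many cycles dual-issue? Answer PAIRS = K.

PAIRS = 3

c0: i0 bne.BR  no-port BR/BR
c1: i1 bne.BR  no-port BR/BR
c2: i2 blt.BR  no-port BR/BR
c3: i3,i4 blt.BR;sub.ALU  pair
c4: i5 sll.ALU  RAW r4
c5: i6,i7 ld.MEM;add.ALU  pair
c6: i8,i9 xor.ALU;xor.ALU  pair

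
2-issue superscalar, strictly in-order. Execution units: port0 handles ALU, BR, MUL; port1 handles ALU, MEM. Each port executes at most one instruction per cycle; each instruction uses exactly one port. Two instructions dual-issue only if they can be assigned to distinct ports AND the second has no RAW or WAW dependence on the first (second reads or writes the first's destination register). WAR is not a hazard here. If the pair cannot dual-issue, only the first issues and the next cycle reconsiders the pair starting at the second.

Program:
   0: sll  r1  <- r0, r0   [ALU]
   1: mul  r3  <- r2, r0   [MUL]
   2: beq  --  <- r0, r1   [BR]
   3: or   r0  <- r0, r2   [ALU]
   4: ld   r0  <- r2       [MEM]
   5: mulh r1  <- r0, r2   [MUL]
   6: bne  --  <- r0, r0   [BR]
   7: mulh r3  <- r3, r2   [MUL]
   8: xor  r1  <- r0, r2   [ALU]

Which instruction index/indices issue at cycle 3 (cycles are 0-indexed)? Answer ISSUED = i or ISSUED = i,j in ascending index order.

ISSUED = 5

  cy0 -> i0,i1 (sll.ALU;mul.MUL) 2-wide
  cy1 -> i2,i3 (beq.BR;or.ALU) 2-wide
  cy2 -> i4 (ld.MEM) RAW r0
  cy3 -> i5 (mulh.MUL) no-port MUL/BR
  cy4 -> i6 (bne.BR) no-port BR/MUL
  cy5 -> i7,i8 (mulh.MUL;xor.ALU) 2-wide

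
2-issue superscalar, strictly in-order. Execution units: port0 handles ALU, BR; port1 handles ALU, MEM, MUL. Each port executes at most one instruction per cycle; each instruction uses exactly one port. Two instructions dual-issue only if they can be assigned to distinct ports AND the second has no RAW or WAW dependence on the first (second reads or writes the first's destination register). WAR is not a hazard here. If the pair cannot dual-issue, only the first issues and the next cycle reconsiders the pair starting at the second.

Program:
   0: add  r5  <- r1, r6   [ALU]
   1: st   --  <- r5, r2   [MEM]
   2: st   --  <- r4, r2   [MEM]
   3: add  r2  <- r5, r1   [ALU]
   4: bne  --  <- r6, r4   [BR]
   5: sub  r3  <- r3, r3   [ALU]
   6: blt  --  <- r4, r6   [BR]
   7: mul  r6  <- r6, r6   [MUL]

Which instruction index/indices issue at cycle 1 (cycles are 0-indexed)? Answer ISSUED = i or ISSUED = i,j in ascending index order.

ISSUED = 1

0. add @i0  | RAW r5
1. st @i1  | no-port MEM/MEM
2. st add @i2/i3  | dual
3. bne sub @i4/i5  | dual
4. blt mul @i6/i7  | dual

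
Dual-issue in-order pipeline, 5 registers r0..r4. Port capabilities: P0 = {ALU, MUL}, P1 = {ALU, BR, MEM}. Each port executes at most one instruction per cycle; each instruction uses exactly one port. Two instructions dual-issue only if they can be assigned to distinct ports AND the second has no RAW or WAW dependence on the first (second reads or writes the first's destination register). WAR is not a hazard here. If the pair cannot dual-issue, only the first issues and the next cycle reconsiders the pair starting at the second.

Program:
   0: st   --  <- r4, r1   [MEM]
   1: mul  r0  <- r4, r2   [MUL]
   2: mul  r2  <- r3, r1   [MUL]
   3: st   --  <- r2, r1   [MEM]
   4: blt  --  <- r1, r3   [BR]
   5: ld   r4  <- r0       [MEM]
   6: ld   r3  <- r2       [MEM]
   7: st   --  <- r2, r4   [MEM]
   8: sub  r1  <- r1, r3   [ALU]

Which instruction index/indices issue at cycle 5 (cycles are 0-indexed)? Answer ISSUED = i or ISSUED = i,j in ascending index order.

#0 head=0: st mul i0,i1 pair
#1 head=2: mul i2 RAW r2
#2 head=3: st i3 no-port MEM/BR
#3 head=4: blt i4 no-port BR/MEM
#4 head=5: ld i5 no-port MEM/MEM
#5 head=6: ld i6 no-port MEM/MEM
#6 head=7: st sub i7,i8 pair

ISSUED = 6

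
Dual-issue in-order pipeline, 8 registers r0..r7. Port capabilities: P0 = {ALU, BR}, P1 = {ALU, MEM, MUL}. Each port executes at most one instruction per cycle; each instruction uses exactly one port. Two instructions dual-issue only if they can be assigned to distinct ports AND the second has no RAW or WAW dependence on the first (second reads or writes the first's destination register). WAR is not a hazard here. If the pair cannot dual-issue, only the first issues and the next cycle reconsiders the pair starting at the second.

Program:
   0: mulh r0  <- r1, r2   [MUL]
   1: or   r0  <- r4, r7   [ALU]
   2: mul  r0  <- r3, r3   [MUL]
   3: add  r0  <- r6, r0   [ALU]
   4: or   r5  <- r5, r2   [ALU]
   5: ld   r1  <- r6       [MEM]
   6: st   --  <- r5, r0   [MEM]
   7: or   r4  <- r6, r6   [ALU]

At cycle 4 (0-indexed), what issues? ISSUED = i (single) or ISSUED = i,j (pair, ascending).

  cy0 -> i0 (mulh.MUL) WAW r0
  cy1 -> i1 (or.ALU) WAW r0
  cy2 -> i2 (mul.MUL) RAW+WAW r0
  cy3 -> i3+i4 (add.ALU or.ALU) dual
  cy4 -> i5 (ld.MEM) no-port MEM/MEM
  cy5 -> i6+i7 (st.MEM or.ALU) dual

ISSUED = 5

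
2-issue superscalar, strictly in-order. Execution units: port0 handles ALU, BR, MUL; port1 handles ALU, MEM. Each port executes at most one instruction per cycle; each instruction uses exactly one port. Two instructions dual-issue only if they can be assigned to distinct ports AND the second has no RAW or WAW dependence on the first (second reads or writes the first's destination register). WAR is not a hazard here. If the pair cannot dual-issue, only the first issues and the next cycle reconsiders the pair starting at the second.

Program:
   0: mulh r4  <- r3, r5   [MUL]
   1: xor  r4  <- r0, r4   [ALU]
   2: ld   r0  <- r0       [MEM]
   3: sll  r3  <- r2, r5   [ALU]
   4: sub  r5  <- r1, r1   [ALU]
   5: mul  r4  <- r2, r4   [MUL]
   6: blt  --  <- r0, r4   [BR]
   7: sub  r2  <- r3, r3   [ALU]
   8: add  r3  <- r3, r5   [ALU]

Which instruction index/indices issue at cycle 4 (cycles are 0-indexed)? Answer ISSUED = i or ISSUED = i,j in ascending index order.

ISSUED = 6,7

t=0 i0:mulh ; RAW+WAW r4
t=1 i1+i2:xor;ld ; dual
t=2 i3+i4:sll;sub ; dual
t=3 i5:mul ; no-port MUL/BR
t=4 i6+i7:blt;sub ; dual
t=5 i8:add ; tail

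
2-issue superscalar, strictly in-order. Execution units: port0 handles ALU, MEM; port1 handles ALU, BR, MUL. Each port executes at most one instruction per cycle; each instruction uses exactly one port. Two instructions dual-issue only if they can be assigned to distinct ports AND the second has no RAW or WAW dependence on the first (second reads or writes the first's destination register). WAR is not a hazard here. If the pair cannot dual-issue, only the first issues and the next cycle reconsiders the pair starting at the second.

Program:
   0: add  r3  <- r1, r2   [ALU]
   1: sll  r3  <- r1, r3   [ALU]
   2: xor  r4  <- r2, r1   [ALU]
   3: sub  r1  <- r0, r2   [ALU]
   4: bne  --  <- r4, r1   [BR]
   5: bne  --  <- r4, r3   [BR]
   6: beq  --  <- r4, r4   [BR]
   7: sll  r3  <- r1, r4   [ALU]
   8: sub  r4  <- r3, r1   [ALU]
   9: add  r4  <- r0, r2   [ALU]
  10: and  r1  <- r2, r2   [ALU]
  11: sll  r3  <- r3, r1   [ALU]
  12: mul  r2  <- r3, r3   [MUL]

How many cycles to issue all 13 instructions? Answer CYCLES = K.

CYCLES = 10

c0: i0 add.ALU  RAW+WAW r3
c1: i1/i2 sll.ALU;xor.ALU  dual
c2: i3 sub.ALU  RAW r1
c3: i4 bne.BR  no-port BR/BR
c4: i5 bne.BR  no-port BR/BR
c5: i6/i7 beq.BR;sll.ALU  dual
c6: i8 sub.ALU  WAW r4
c7: i9/i10 add.ALU;and.ALU  dual
c8: i11 sll.ALU  RAW r3
c9: i12 mul.MUL  tail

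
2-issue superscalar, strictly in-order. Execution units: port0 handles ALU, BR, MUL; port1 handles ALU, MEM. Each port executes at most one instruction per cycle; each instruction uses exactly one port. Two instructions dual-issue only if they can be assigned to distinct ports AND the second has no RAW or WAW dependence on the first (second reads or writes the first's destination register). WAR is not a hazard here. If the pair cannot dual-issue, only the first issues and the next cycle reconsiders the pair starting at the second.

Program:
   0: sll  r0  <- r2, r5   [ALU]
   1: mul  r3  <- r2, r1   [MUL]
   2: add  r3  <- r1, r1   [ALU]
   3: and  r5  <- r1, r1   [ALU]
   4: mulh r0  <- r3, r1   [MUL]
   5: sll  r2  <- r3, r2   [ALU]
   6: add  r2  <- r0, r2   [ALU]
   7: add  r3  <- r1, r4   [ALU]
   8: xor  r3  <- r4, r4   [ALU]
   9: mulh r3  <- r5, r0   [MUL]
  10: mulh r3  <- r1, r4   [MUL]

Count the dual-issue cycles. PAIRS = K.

t=0 i0&i1:sll mul ; pair
t=1 i2&i3:add and ; pair
t=2 i4&i5:mulh sll ; pair
t=3 i6&i7:add add ; pair
t=4 i8:xor ; WAW r3
t=5 i9:mulh ; no-port MUL/MUL
t=6 i10:mulh ; tail

PAIRS = 4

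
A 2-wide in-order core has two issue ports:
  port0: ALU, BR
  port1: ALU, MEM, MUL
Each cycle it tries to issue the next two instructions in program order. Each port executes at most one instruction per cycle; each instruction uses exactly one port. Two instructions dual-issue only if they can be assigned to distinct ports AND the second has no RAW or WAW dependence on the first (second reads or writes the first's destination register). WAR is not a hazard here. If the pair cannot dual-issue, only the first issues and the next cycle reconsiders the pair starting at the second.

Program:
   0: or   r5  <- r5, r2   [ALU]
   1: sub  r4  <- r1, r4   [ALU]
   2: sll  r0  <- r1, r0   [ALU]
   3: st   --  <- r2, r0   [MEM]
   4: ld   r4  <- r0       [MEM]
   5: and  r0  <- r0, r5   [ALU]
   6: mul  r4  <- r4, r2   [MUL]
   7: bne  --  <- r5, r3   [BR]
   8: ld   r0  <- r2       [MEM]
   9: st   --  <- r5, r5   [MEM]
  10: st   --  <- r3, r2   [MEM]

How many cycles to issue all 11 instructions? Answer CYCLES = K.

CYCLES = 8

  cy0 -> i0,i1 (or sub) dual
  cy1 -> i2 (sll) RAW r0
  cy2 -> i3 (st) no-port MEM/MEM
  cy3 -> i4,i5 (ld and) dual
  cy4 -> i6,i7 (mul bne) dual
  cy5 -> i8 (ld) no-port MEM/MEM
  cy6 -> i9 (st) no-port MEM/MEM
  cy7 -> i10 (st) tail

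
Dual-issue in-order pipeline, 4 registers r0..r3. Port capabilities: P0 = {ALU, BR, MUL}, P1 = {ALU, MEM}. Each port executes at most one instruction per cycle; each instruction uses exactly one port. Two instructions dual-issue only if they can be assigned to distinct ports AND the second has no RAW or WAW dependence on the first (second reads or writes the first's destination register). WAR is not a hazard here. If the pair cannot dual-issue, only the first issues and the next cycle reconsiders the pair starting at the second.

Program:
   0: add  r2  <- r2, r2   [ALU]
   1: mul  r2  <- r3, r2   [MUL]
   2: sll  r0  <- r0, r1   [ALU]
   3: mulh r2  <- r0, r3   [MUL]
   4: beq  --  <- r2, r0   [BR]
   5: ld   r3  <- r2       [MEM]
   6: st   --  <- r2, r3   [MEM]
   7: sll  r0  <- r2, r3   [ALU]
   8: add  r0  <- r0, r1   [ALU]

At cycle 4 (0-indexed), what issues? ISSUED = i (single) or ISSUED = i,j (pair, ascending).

ISSUED = 6,7

#0 head=0: add i0 RAW+WAW r2
#1 head=1: mul/sll i1+i2 dual
#2 head=3: mulh i3 no-port MUL/BR
#3 head=4: beq/ld i4+i5 dual
#4 head=6: st/sll i6+i7 dual
#5 head=8: add i8 tail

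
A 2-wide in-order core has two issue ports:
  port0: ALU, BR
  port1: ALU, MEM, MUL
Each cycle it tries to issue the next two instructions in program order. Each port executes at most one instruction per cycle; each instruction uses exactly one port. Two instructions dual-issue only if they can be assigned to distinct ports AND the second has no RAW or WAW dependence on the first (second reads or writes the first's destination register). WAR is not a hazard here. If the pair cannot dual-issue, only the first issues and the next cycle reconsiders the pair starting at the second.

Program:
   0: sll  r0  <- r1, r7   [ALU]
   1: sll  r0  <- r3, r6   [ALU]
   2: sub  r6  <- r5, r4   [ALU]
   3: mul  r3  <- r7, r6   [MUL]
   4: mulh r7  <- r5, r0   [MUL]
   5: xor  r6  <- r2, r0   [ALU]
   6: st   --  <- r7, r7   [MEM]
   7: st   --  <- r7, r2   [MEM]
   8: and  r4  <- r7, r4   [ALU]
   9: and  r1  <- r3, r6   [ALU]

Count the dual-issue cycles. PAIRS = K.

PAIRS = 3

c0: i0 sll.ALU  WAW r0
c1: i1&i2 sll.ALU;sub.ALU  2-wide
c2: i3 mul.MUL  no-port MUL/MUL
c3: i4&i5 mulh.MUL;xor.ALU  2-wide
c4: i6 st.MEM  no-port MEM/MEM
c5: i7&i8 st.MEM;and.ALU  2-wide
c6: i9 and.ALU  tail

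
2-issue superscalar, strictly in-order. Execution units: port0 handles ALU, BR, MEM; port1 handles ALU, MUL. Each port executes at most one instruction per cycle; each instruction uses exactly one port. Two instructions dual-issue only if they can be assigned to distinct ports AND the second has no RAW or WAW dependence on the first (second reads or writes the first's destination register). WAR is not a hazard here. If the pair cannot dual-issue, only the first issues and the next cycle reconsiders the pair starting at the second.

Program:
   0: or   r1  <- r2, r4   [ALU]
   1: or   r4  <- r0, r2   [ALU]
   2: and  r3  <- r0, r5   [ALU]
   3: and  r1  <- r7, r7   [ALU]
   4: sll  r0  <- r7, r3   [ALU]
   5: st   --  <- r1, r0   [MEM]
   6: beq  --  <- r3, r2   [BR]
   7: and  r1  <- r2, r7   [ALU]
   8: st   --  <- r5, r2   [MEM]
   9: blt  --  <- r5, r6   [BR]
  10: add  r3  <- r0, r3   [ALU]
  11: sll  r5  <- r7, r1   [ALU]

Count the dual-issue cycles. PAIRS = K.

  cy0 -> i0+i1 (or+or) dual
  cy1 -> i2+i3 (and+and) dual
  cy2 -> i4 (sll) RAW r0
  cy3 -> i5 (st) no-port MEM/BR
  cy4 -> i6+i7 (beq+and) dual
  cy5 -> i8 (st) no-port MEM/BR
  cy6 -> i9+i10 (blt+add) dual
  cy7 -> i11 (sll) tail

PAIRS = 4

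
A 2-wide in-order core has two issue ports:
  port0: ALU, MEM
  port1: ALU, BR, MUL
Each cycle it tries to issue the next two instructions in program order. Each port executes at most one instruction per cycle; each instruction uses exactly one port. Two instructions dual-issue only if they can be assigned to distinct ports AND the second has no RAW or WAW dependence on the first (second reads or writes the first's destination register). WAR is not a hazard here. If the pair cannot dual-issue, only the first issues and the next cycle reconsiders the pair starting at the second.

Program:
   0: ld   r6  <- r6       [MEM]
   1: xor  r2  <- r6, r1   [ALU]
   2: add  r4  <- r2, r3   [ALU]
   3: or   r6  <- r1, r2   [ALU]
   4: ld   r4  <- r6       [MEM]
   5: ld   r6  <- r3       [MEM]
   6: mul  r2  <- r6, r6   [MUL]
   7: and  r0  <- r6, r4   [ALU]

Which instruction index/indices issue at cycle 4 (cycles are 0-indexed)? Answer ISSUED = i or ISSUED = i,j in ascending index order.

ISSUED = 5

c0: i0 ld  RAW r6
c1: i1 xor  RAW r2
c2: i2/i3 add;or  dual
c3: i4 ld  no-port MEM/MEM
c4: i5 ld  RAW r6
c5: i6/i7 mul;and  dual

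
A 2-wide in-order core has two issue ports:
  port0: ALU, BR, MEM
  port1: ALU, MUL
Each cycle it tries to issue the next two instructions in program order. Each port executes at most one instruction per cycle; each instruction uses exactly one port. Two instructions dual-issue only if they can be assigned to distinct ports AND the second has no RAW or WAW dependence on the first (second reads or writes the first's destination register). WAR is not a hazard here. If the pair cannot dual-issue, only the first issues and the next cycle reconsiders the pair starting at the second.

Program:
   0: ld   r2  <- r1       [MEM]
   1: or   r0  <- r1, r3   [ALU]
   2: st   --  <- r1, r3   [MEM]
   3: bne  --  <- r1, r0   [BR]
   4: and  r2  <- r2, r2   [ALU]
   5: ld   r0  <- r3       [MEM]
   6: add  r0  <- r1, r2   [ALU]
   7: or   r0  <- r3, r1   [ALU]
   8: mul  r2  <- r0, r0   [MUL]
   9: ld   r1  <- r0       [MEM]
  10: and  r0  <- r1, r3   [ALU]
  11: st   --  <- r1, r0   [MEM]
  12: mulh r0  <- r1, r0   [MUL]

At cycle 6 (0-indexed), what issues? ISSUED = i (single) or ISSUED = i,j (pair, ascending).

ISSUED = 8,9

0. ld.MEM;or.ALU @i0+i1  | dual
1. st.MEM @i2  | no-port MEM/BR
2. bne.BR;and.ALU @i3+i4  | dual
3. ld.MEM @i5  | WAW r0
4. add.ALU @i6  | WAW r0
5. or.ALU @i7  | RAW r0
6. mul.MUL;ld.MEM @i8+i9  | dual
7. and.ALU @i10  | RAW r0
8. st.MEM;mulh.MUL @i11+i12  | dual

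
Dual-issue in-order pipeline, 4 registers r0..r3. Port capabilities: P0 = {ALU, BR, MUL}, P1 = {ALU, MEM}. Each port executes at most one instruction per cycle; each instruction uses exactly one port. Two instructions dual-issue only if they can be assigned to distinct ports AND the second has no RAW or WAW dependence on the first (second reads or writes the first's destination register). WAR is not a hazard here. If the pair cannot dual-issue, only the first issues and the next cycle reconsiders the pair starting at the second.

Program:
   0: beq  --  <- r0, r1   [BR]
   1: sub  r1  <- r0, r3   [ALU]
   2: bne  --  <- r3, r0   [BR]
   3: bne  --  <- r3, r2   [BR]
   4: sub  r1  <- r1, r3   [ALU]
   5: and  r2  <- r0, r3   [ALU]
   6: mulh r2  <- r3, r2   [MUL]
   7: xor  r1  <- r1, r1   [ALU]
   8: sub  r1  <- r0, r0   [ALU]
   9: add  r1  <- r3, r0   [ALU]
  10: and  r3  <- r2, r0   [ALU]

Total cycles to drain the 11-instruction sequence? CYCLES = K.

t=0 i0&i1:beq.BR/sub.ALU ; 2-wide
t=1 i2:bne.BR ; no-port BR/BR
t=2 i3&i4:bne.BR/sub.ALU ; 2-wide
t=3 i5:and.ALU ; RAW+WAW r2
t=4 i6&i7:mulh.MUL/xor.ALU ; 2-wide
t=5 i8:sub.ALU ; WAW r1
t=6 i9&i10:add.ALU/and.ALU ; 2-wide

CYCLES = 7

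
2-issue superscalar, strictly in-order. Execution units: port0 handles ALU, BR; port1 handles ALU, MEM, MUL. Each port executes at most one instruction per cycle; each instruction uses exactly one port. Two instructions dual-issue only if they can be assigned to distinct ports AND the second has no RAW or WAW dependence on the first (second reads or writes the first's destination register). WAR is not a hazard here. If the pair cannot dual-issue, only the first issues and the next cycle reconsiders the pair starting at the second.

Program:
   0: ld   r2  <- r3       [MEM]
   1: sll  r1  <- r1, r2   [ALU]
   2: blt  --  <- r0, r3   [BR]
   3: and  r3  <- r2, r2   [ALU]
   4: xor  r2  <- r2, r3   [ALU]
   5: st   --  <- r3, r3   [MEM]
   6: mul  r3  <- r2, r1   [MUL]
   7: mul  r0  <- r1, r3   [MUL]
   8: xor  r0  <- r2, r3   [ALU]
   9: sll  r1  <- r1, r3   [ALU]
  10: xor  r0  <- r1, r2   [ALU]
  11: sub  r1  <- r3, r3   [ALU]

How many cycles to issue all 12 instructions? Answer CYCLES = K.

CYCLES = 8

t=0 i0:ld.MEM ; RAW r2
t=1 i1/i2:sll.ALU/blt.BR ; 2-wide
t=2 i3:and.ALU ; RAW r3
t=3 i4/i5:xor.ALU/st.MEM ; 2-wide
t=4 i6:mul.MUL ; no-port MUL/MUL
t=5 i7:mul.MUL ; WAW r0
t=6 i8/i9:xor.ALU/sll.ALU ; 2-wide
t=7 i10/i11:xor.ALU/sub.ALU ; 2-wide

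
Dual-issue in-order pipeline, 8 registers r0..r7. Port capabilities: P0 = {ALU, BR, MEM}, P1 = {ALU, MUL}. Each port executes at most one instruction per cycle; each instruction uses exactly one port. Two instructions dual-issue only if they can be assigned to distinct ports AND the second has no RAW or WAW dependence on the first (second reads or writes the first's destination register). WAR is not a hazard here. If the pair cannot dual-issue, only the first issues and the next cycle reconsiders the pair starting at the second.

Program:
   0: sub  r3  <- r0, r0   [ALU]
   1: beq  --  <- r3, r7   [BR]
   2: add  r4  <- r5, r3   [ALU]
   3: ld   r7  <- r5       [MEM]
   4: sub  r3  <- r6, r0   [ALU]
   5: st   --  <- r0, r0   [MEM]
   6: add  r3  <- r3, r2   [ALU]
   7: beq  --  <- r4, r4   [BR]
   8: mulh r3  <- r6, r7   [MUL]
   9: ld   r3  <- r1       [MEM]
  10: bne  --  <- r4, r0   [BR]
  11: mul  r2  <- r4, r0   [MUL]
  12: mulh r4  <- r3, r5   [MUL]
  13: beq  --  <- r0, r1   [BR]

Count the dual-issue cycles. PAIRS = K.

0. sub.ALU @i0  | RAW r3
1. beq.BR add.ALU @i1,i2  | 2-wide
2. ld.MEM sub.ALU @i3,i4  | 2-wide
3. st.MEM add.ALU @i5,i6  | 2-wide
4. beq.BR mulh.MUL @i7,i8  | 2-wide
5. ld.MEM @i9  | no-port MEM/BR
6. bne.BR mul.MUL @i10,i11  | 2-wide
7. mulh.MUL beq.BR @i12,i13  | 2-wide

PAIRS = 6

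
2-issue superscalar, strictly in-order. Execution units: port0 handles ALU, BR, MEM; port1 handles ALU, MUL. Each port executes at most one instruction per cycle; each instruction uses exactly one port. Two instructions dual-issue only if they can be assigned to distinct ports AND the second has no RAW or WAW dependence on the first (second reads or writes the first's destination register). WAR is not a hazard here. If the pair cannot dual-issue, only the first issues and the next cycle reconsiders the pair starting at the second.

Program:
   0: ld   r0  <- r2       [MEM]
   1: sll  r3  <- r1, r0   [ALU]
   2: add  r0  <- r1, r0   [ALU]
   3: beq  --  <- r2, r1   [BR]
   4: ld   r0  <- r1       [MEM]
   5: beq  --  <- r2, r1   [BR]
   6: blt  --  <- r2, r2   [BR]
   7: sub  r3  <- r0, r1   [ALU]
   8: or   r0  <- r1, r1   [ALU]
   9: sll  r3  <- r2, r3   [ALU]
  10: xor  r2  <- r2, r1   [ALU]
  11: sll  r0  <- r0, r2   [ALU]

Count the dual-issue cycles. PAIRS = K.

[0] i0  ld  -- RAW r0
[1] i1&i2  sll add  -- dual
[2] i3  beq  -- no-port BR/MEM
[3] i4  ld  -- no-port MEM/BR
[4] i5  beq  -- no-port BR/BR
[5] i6&i7  blt sub  -- dual
[6] i8&i9  or sll  -- dual
[7] i10  xor  -- RAW r2
[8] i11  sll  -- tail

PAIRS = 3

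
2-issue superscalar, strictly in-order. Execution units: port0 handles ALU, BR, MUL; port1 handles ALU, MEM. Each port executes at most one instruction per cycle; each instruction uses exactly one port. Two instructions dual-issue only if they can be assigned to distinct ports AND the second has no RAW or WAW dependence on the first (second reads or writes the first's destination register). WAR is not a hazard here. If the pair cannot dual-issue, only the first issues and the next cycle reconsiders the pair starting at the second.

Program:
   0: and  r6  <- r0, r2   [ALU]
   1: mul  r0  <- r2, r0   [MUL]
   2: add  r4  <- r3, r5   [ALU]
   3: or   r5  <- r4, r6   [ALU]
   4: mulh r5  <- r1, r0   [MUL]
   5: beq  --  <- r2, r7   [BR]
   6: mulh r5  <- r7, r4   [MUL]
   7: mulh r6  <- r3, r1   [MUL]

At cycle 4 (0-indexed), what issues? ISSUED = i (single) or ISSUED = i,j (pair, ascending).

ISSUED = 5

c0: i0+i1 and.ALU+mul.MUL  pair
c1: i2 add.ALU  RAW r4
c2: i3 or.ALU  WAW r5
c3: i4 mulh.MUL  no-port MUL/BR
c4: i5 beq.BR  no-port BR/MUL
c5: i6 mulh.MUL  no-port MUL/MUL
c6: i7 mulh.MUL  tail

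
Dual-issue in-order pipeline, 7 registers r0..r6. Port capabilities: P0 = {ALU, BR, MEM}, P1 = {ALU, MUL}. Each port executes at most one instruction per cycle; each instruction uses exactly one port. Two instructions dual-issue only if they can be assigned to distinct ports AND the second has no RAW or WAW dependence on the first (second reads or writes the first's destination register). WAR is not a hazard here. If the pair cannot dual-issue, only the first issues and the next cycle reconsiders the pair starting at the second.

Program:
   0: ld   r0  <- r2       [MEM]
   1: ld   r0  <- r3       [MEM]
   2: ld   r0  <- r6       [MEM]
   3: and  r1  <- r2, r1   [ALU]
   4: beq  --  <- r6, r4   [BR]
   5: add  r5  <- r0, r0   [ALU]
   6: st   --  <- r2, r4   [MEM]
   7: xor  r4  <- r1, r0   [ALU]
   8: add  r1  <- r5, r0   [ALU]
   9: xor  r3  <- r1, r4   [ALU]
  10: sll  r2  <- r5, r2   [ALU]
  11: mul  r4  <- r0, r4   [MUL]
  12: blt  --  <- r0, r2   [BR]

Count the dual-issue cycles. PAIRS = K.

t=0 i0:ld ; no-port MEM/MEM
t=1 i1:ld ; no-port MEM/MEM
t=2 i2&i3:ld;and ; 2-wide
t=3 i4&i5:beq;add ; 2-wide
t=4 i6&i7:st;xor ; 2-wide
t=5 i8:add ; RAW r1
t=6 i9&i10:xor;sll ; 2-wide
t=7 i11&i12:mul;blt ; 2-wide

PAIRS = 5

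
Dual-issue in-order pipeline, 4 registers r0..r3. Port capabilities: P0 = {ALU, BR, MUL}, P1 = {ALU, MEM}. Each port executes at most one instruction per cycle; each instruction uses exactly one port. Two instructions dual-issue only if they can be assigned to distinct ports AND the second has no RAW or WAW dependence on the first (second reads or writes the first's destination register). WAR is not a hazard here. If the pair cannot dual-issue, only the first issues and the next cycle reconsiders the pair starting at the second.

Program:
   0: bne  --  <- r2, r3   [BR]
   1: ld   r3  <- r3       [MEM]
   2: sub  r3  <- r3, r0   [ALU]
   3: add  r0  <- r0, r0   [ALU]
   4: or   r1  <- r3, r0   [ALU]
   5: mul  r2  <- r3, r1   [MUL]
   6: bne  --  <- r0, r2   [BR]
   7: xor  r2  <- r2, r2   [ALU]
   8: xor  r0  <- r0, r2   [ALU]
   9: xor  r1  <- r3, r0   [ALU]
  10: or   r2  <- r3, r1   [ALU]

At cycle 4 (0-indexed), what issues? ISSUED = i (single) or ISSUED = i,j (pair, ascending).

ISSUED = 6,7

c0: i0/i1 bne.BR+ld.MEM  dual
c1: i2/i3 sub.ALU+add.ALU  dual
c2: i4 or.ALU  RAW r1
c3: i5 mul.MUL  no-port MUL/BR
c4: i6/i7 bne.BR+xor.ALU  dual
c5: i8 xor.ALU  RAW r0
c6: i9 xor.ALU  RAW r1
c7: i10 or.ALU  tail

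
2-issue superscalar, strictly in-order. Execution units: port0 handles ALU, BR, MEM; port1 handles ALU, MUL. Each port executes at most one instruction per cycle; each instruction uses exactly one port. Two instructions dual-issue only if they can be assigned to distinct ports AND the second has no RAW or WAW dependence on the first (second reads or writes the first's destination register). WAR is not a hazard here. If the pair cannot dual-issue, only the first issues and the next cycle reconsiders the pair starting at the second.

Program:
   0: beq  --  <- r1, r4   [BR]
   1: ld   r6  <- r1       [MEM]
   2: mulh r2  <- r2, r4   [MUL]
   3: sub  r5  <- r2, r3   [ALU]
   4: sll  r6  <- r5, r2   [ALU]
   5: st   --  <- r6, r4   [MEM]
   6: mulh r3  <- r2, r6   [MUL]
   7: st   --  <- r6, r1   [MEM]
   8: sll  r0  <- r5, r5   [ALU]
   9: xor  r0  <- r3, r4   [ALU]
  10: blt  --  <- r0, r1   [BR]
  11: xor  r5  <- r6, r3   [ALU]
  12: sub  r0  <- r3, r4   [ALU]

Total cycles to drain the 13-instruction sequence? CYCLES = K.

CYCLES = 9

c0: i0 beq.BR  no-port BR/MEM
c1: i1/i2 ld.MEM mulh.MUL  dual
c2: i3 sub.ALU  RAW r5
c3: i4 sll.ALU  RAW r6
c4: i5/i6 st.MEM mulh.MUL  dual
c5: i7/i8 st.MEM sll.ALU  dual
c6: i9 xor.ALU  RAW r0
c7: i10/i11 blt.BR xor.ALU  dual
c8: i12 sub.ALU  tail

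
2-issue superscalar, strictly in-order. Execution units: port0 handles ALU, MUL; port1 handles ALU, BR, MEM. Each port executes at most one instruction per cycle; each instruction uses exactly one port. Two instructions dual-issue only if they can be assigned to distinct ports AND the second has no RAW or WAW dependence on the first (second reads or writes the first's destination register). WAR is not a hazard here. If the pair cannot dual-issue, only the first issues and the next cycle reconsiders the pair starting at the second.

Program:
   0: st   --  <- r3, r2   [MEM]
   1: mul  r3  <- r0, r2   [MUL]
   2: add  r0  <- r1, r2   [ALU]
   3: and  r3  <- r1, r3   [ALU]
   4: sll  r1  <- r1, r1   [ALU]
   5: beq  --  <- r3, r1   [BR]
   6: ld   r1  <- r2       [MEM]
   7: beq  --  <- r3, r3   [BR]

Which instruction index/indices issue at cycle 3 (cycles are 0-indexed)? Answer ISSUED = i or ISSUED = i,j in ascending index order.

ISSUED = 5

  cy0 -> i0,i1 (st/mul) pair
  cy1 -> i2,i3 (add/and) pair
  cy2 -> i4 (sll) RAW r1
  cy3 -> i5 (beq) no-port BR/MEM
  cy4 -> i6 (ld) no-port MEM/BR
  cy5 -> i7 (beq) tail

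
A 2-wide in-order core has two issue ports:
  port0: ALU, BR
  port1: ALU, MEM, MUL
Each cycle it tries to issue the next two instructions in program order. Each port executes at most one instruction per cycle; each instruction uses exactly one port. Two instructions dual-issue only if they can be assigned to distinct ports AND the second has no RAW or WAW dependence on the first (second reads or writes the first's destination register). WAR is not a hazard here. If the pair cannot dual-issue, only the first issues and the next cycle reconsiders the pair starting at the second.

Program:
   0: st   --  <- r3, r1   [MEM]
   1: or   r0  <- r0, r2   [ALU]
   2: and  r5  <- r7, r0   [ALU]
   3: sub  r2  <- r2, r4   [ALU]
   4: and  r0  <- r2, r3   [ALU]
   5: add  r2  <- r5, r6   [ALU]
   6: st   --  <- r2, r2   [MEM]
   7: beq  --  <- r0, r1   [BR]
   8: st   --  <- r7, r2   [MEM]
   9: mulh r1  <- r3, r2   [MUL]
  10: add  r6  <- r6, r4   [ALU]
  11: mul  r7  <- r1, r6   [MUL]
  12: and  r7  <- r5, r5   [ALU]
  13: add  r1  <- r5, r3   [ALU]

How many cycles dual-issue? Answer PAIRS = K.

0. st/or @i0+i1  | pair
1. and/sub @i2+i3  | pair
2. and/add @i4+i5  | pair
3. st/beq @i6+i7  | pair
4. st @i8  | no-port MEM/MUL
5. mulh/add @i9+i10  | pair
6. mul @i11  | WAW r7
7. and/add @i12+i13  | pair

PAIRS = 6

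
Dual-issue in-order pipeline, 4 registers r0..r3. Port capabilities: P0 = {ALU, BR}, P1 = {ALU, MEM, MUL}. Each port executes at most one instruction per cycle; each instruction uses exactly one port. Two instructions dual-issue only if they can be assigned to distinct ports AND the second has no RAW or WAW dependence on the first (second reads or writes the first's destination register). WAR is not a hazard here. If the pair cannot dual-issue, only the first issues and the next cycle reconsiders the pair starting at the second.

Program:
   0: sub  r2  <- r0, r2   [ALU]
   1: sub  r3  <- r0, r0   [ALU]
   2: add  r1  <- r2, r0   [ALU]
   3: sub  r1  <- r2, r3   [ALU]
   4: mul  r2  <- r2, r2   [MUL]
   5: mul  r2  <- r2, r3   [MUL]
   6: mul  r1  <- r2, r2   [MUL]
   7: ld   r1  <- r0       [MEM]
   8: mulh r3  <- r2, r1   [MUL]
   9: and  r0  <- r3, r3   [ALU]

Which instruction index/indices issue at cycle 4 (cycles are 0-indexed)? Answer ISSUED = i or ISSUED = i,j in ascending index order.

t=0 i0,i1:sub/sub ; dual
t=1 i2:add ; WAW r1
t=2 i3,i4:sub/mul ; dual
t=3 i5:mul ; no-port MUL/MUL
t=4 i6:mul ; no-port MUL/MEM
t=5 i7:ld ; no-port MEM/MUL
t=6 i8:mulh ; RAW r3
t=7 i9:and ; tail

ISSUED = 6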